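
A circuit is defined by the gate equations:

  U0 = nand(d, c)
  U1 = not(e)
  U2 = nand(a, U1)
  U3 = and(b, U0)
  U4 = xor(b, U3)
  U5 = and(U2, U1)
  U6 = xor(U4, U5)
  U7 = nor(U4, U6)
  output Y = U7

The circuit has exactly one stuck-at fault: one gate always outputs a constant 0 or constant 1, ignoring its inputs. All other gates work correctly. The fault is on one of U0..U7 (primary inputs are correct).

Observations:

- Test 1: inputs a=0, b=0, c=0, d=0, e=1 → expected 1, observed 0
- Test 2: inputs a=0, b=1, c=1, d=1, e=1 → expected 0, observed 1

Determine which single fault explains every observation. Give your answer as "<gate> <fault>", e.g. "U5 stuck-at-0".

U3 stuck-at-1

Fault-free values for test 1 (a=0, b=0, c=0, d=0, e=1): U0=1, U1=0, U2=1, U3=0, U4=0, U5=0, U6=0, U7=1, giving Y=1. Observed 0.
Test 1: faults giving observed 0 are {U1 stuck-at-1, U3 stuck-at-1, U4 stuck-at-1, U5 stuck-at-1, U6 stuck-at-1, U7 stuck-at-0}.
Test 2 (a=0, b=1, c=1, d=1, e=1): fault-free U0=0, U1=0, U2=1, U3=0, U4=1, U5=0, U6=1, U7=0 → 0; observed 1. Eliminates U1 stuck-at-1, U4 stuck-at-1, U5 stuck-at-1, U6 stuck-at-1, U7 stuck-at-0.
Only U3 stuck-at-1 is consistent with every test.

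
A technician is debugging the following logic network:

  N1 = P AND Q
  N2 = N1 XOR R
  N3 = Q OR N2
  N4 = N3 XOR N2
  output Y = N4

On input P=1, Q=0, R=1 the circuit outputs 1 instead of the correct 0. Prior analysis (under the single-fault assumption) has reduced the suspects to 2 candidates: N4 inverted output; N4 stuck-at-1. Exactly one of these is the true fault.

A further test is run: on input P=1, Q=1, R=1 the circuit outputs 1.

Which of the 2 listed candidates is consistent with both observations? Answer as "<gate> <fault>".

Evaluate each candidate on input P=1, Q=1, R=1:
  N4 inverted output: N1=1, N2=0, N3=1, N4=0 [inverted output] → 0 — eliminated
  N4 stuck-at-1: N1=1, N2=0, N3=1, N4=1 [stuck-at-1] → 1 — matches
Only N4 stuck-at-1 reproduces the observed 1.

N4 stuck-at-1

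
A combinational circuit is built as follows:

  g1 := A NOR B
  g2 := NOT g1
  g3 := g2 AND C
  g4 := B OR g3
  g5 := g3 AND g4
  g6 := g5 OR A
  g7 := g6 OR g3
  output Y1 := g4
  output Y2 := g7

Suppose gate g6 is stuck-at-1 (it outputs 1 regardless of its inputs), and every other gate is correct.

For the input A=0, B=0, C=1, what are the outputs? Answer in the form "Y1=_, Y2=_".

Y1=0, Y2=1

Propagate with g6 forced: g1=1, g2=0, g3=0, g4=0, g5=0, g6=1 [stuck-at-1], g7=1.
So the outputs are Y1=0, Y2=1. (Without the fault they would be Y1=0, Y2=0.)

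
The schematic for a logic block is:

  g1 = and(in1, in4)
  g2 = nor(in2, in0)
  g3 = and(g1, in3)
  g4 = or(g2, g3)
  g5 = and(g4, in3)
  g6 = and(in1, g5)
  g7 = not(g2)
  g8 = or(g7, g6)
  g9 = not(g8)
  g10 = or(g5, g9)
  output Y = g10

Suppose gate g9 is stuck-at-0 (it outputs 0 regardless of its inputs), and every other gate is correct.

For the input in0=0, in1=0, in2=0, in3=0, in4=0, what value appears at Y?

0

Propagate with g9 forced: g1=0, g2=1, g3=0, g4=1, g5=0, g6=0, g7=0, g8=0, g9=0 [stuck-at-0], g10=0.
So Y = 0. (Without the fault it would be 1.)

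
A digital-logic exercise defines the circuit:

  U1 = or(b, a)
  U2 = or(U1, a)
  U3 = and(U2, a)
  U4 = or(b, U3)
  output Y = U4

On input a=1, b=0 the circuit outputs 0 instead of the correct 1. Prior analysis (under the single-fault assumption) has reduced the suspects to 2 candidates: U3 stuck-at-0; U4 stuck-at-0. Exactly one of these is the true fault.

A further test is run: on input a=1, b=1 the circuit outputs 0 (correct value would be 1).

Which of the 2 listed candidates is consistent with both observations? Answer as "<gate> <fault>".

Evaluate each candidate on input a=1, b=1:
  U3 stuck-at-0: U1=1, U2=1, U3=0 [stuck-at-0], U4=1 → 1 — eliminated
  U4 stuck-at-0: U1=1, U2=1, U3=1, U4=0 [stuck-at-0] → 0 — matches
Only U4 stuck-at-0 reproduces the observed 0.

U4 stuck-at-0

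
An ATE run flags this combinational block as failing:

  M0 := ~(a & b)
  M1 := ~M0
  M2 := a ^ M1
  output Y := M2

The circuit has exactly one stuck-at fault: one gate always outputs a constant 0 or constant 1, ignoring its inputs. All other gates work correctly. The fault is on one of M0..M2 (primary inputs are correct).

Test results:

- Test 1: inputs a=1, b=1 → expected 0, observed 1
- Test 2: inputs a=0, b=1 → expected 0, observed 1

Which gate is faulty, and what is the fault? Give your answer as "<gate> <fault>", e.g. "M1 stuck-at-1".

M2 stuck-at-1

Fault-free values for test 1 (a=1, b=1): M0=0, M1=1, M2=0, giving Y=0. Observed 1.
Test 1: faults giving observed 1 are {M0 stuck-at-1, M1 stuck-at-0, M2 stuck-at-1}.
Test 2 (a=0, b=1): fault-free M0=1, M1=0, M2=0 → 0; observed 1. Eliminates M0 stuck-at-1, M1 stuck-at-0.
Only M2 stuck-at-1 is consistent with every test.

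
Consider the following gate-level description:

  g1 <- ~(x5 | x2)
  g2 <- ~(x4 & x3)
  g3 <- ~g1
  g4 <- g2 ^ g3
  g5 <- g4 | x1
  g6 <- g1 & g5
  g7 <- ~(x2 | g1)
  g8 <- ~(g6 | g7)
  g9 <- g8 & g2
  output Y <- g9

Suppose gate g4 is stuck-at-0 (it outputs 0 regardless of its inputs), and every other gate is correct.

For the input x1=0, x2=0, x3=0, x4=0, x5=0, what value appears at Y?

Propagate with g4 forced: g1=1, g2=1, g3=0, g4=0 [stuck-at-0], g5=0, g6=0, g7=0, g8=1, g9=1.
So Y = 1. (Without the fault it would be 0.)

1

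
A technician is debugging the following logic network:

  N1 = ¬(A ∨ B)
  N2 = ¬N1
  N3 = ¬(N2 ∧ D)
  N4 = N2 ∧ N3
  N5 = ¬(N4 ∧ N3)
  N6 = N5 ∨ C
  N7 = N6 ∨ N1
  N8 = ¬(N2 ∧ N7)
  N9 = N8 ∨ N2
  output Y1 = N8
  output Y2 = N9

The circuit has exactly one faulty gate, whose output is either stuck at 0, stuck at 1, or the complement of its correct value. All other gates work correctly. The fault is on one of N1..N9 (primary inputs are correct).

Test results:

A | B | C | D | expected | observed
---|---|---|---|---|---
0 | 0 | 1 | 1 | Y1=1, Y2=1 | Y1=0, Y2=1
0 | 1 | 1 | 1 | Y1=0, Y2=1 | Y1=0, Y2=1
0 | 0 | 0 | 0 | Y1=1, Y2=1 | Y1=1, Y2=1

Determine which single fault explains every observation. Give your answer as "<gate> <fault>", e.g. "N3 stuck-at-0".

Fault-free values for test 1 (A=0, B=0, C=1, D=1): N1=1, N2=0, N3=1, N4=0, N5=1, N6=1, N7=1, N8=1, N9=1, giving Y1=1, Y2=1. Observed Y1=0, Y2=1.
Test 1: faults giving observed Y1=0, Y2=1 are {N1 stuck-at-0, N1 inverted output, N2 stuck-at-1, N2 inverted output}.
Test 2 (A=0, B=1, C=1, D=1): fault-free N1=0, N2=1, N3=0, N4=0, N5=1, N6=1, N7=1, N8=0, N9=1 → Y1=0, Y2=1; observed Y1=0, Y2=1. Eliminates N1 inverted output, N2 inverted output.
Test 3 (A=0, B=0, C=0, D=0): fault-free N1=1, N2=0, N3=1, N4=0, N5=1, N6=1, N7=1, N8=1, N9=1 → Y1=1, Y2=1; observed Y1=1, Y2=1. Eliminates N2 stuck-at-1.
Only N1 stuck-at-0 is consistent with every test.

N1 stuck-at-0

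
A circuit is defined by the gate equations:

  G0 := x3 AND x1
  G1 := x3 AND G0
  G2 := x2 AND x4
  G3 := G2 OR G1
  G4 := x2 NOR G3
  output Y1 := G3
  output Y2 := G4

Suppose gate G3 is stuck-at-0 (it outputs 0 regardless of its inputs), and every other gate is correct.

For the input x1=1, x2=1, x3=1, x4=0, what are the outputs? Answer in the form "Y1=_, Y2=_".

Y1=0, Y2=0

Propagate with G3 forced: G0=1, G1=1, G2=0, G3=0 [stuck-at-0], G4=0.
So the outputs are Y1=0, Y2=0. (Without the fault they would be Y1=1, Y2=0.)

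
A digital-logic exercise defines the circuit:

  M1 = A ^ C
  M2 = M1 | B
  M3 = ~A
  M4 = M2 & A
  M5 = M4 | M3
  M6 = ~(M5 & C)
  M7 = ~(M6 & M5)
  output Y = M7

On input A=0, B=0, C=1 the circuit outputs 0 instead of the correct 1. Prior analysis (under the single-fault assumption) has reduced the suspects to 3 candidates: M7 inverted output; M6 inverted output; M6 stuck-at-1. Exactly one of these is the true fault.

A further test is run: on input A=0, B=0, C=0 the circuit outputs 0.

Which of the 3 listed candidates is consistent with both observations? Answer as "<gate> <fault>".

M6 stuck-at-1

Evaluate each candidate on input A=0, B=0, C=0:
  M7 inverted output: M1=0, M2=0, M3=1, M4=0, M5=1, M6=1, M7=1 [inverted output] → 1 — eliminated
  M6 inverted output: M1=0, M2=0, M3=1, M4=0, M5=1, M6=0 [inverted output], M7=1 → 1 — eliminated
  M6 stuck-at-1: M1=0, M2=0, M3=1, M4=0, M5=1, M6=1 [stuck-at-1], M7=0 → 0 — matches
Only M6 stuck-at-1 reproduces the observed 0.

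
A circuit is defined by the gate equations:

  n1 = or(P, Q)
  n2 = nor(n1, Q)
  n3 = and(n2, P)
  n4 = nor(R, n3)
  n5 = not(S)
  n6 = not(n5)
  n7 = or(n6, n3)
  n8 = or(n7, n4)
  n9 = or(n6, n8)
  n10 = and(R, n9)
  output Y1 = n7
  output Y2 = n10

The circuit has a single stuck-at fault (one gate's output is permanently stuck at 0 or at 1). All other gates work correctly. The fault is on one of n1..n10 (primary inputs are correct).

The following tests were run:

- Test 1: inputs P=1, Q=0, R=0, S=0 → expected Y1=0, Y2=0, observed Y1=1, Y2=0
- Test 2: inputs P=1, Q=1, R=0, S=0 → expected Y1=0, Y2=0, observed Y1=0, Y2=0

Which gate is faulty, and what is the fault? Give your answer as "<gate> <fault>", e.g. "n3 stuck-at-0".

Fault-free values for test 1 (P=1, Q=0, R=0, S=0): n1=1, n2=0, n3=0, n4=1, n5=1, n6=0, n7=0, n8=1, n9=1, n10=0, giving Y1=0, Y2=0. Observed Y1=1, Y2=0.
Test 1: faults giving observed Y1=1, Y2=0 are {n1 stuck-at-0, n2 stuck-at-1, n3 stuck-at-1, n5 stuck-at-0, n6 stuck-at-1, n7 stuck-at-1}.
Test 2 (P=1, Q=1, R=0, S=0): fault-free n1=1, n2=0, n3=0, n4=1, n5=1, n6=0, n7=0, n8=1, n9=1, n10=0 → Y1=0, Y2=0; observed Y1=0, Y2=0. Eliminates n2 stuck-at-1, n3 stuck-at-1, n5 stuck-at-0, n6 stuck-at-1, n7 stuck-at-1.
Only n1 stuck-at-0 is consistent with every test.

n1 stuck-at-0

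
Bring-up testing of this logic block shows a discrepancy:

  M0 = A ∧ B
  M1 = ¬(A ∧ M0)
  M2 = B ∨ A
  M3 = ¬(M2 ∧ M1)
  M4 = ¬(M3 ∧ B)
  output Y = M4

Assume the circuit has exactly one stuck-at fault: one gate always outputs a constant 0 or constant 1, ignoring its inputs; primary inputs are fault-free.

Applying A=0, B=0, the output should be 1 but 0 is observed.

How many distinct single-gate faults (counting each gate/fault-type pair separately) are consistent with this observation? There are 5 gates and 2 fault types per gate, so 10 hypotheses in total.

1

Fault-free: M0=0, M1=1, M2=0, M3=1, M4=1 → 1. Observed 0.
  M0 stuck-at-0: output 1 ✗
  M0 stuck-at-1: output 1 ✗
  M1 stuck-at-0: output 1 ✗
  M1 stuck-at-1: output 1 ✗
  M2 stuck-at-0: output 1 ✗
  M2 stuck-at-1: output 1 ✗
  M3 stuck-at-0: output 1 ✗
  M3 stuck-at-1: output 1 ✗
  M4 stuck-at-0: output 0 ✓
  M4 stuck-at-1: output 1 ✗
Consistent faults: {M4 stuck-at-0} — 1 in all.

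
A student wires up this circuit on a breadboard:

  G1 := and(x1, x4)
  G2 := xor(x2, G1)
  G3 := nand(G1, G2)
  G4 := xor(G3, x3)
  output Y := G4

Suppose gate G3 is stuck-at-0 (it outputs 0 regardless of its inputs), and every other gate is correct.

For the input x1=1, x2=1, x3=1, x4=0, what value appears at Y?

1

Propagate with G3 forced: G1=0, G2=1, G3=0 [stuck-at-0], G4=1.
So Y = 1. (Without the fault it would be 0.)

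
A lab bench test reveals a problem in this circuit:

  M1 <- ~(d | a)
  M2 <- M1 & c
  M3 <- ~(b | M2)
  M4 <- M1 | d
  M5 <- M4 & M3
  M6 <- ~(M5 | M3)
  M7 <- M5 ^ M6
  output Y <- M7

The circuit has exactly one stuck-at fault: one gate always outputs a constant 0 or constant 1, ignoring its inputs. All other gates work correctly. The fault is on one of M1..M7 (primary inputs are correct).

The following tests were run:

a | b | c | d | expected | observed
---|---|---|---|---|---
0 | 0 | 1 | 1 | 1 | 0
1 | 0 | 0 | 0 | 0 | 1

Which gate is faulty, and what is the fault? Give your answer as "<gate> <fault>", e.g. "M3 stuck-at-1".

M6 stuck-at-1

Fault-free values for test 1 (a=0, b=0, c=1, d=1): M1=0, M2=0, M3=1, M4=1, M5=1, M6=0, M7=1, giving Y=1. Observed 0.
Test 1: faults giving observed 0 are {M4 stuck-at-0, M5 stuck-at-0, M6 stuck-at-1, M7 stuck-at-0}.
Test 2 (a=1, b=0, c=0, d=0): fault-free M1=0, M2=0, M3=1, M4=0, M5=0, M6=0, M7=0 → 0; observed 1. Eliminates M4 stuck-at-0, M5 stuck-at-0, M7 stuck-at-0.
Only M6 stuck-at-1 is consistent with every test.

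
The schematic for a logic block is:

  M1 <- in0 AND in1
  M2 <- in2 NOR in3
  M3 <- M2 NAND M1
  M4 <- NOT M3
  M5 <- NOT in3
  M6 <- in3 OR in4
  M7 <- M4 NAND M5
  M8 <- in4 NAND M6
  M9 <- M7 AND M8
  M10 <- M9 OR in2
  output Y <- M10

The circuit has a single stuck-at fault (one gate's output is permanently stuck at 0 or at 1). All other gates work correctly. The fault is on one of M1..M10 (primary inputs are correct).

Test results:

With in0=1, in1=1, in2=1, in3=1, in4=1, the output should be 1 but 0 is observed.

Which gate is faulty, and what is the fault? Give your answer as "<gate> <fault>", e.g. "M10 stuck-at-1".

M10 stuck-at-0

Fault-free values for test 1 (in0=1, in1=1, in2=1, in3=1, in4=1): M1=1, M2=0, M3=1, M4=0, M5=0, M6=1, M7=1, M8=0, M9=0, M10=1, giving Y=1. Observed 0.
Test 1: faults giving observed 0 are {M10 stuck-at-0}.
Only M10 stuck-at-0 is consistent with every test.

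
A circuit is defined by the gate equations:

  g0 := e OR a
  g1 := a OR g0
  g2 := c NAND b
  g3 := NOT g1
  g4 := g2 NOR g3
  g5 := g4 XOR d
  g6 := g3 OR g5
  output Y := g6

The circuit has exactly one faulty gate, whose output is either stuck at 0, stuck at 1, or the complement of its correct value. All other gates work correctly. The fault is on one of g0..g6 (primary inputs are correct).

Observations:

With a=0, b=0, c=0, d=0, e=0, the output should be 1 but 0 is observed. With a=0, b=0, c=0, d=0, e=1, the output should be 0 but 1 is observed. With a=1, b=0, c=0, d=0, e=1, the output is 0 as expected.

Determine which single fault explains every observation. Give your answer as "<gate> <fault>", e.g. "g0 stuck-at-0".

g0 inverted output

Fault-free values for test 1 (a=0, b=0, c=0, d=0, e=0): g0=0, g1=0, g2=1, g3=1, g4=0, g5=0, g6=1, giving Y=1. Observed 0.
Test 1: faults giving observed 0 are {g0 stuck-at-1, g0 inverted output, g1 stuck-at-1, g1 inverted output, g3 stuck-at-0, g3 inverted output, g6 stuck-at-0, g6 inverted output}.
Test 2 (a=0, b=0, c=0, d=0, e=1): fault-free g0=1, g1=1, g2=1, g3=0, g4=0, g5=0, g6=0 → 0; observed 1. Eliminates g0 stuck-at-1, g1 stuck-at-1, g3 stuck-at-0, g6 stuck-at-0.
Test 3 (a=1, b=0, c=0, d=0, e=1): fault-free g0=1, g1=1, g2=1, g3=0, g4=0, g5=0, g6=0 → 0; observed 0. Eliminates g1 inverted output, g3 inverted output, g6 inverted output.
Only g0 inverted output is consistent with every test.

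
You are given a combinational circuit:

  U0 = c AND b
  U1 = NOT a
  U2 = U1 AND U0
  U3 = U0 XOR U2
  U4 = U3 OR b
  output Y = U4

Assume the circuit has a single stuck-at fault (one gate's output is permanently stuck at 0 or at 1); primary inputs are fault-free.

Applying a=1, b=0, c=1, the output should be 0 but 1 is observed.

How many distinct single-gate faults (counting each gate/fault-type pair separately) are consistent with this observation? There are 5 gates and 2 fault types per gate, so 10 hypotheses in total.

Fault-free: U0=0, U1=0, U2=0, U3=0, U4=0 → 0. Observed 1.
  U0 stuck-at-0: output 0 ✗
  U0 stuck-at-1: output 1 ✓
  U1 stuck-at-0: output 0 ✗
  U1 stuck-at-1: output 0 ✗
  U2 stuck-at-0: output 0 ✗
  U2 stuck-at-1: output 1 ✓
  U3 stuck-at-0: output 0 ✗
  U3 stuck-at-1: output 1 ✓
  U4 stuck-at-0: output 0 ✗
  U4 stuck-at-1: output 1 ✓
Consistent faults: {U0 stuck-at-1, U2 stuck-at-1, U3 stuck-at-1, U4 stuck-at-1} — 4 in all.

4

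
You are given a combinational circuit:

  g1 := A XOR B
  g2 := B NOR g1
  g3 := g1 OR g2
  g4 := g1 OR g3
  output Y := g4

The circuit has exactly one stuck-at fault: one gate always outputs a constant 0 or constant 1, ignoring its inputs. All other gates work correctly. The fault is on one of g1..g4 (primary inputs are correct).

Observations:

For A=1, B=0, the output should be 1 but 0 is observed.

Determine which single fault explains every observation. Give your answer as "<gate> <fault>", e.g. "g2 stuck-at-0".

g4 stuck-at-0

Fault-free values for test 1 (A=1, B=0): g1=1, g2=0, g3=1, g4=1, giving Y=1. Observed 0.
Test 1: faults giving observed 0 are {g4 stuck-at-0}.
Only g4 stuck-at-0 is consistent with every test.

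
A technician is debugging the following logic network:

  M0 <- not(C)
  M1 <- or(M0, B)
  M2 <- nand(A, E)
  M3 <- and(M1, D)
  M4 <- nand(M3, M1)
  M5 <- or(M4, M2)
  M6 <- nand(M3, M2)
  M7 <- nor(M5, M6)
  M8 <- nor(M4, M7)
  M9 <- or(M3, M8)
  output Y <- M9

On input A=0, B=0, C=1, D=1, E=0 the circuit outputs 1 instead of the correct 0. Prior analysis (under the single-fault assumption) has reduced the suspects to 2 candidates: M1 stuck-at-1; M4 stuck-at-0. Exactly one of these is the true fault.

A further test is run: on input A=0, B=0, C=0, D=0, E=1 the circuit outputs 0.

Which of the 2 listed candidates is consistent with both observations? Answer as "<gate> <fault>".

Evaluate each candidate on input A=0, B=0, C=0, D=0, E=1:
  M1 stuck-at-1: M0=1, M1=1 [stuck-at-1], M2=1, M3=0, M4=1, M5=1, M6=1, M7=0, M8=0, M9=0 → 0 — matches
  M4 stuck-at-0: M0=1, M1=1, M2=1, M3=0, M4=0 [stuck-at-0], M5=1, M6=1, M7=0, M8=1, M9=1 → 1 — eliminated
Only M1 stuck-at-1 reproduces the observed 0.

M1 stuck-at-1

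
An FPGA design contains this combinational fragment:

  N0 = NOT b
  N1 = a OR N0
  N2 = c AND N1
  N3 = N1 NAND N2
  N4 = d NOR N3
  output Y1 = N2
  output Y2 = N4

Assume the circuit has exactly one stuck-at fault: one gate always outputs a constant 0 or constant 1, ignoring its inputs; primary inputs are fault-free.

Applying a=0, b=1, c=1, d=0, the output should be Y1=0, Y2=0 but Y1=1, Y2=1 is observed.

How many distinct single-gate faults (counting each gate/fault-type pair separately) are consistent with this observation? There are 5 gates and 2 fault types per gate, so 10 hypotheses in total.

Fault-free: N0=0, N1=0, N2=0, N3=1, N4=0 → Y1=0, Y2=0. Observed Y1=1, Y2=1.
  N0 stuck-at-0: output Y1=0, Y2=0 ✗
  N0 stuck-at-1: output Y1=1, Y2=1 ✓
  N1 stuck-at-0: output Y1=0, Y2=0 ✗
  N1 stuck-at-1: output Y1=1, Y2=1 ✓
  N2 stuck-at-0: output Y1=0, Y2=0 ✗
  N2 stuck-at-1: output Y1=1, Y2=0 ✗
  N3 stuck-at-0: output Y1=0, Y2=1 ✗
  N3 stuck-at-1: output Y1=0, Y2=0 ✗
  N4 stuck-at-0: output Y1=0, Y2=0 ✗
  N4 stuck-at-1: output Y1=0, Y2=1 ✗
Consistent faults: {N0 stuck-at-1, N1 stuck-at-1} — 2 in all.

2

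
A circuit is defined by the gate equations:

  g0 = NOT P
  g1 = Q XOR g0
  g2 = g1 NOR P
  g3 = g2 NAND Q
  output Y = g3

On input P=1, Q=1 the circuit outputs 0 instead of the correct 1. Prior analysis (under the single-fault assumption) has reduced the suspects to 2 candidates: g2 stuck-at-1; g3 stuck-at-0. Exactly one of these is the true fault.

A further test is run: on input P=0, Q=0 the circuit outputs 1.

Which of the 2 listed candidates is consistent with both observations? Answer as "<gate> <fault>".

Evaluate each candidate on input P=0, Q=0:
  g2 stuck-at-1: g0=1, g1=1, g2=1 [stuck-at-1], g3=1 → 1 — matches
  g3 stuck-at-0: g0=1, g1=1, g2=0, g3=0 [stuck-at-0] → 0 — eliminated
Only g2 stuck-at-1 reproduces the observed 1.

g2 stuck-at-1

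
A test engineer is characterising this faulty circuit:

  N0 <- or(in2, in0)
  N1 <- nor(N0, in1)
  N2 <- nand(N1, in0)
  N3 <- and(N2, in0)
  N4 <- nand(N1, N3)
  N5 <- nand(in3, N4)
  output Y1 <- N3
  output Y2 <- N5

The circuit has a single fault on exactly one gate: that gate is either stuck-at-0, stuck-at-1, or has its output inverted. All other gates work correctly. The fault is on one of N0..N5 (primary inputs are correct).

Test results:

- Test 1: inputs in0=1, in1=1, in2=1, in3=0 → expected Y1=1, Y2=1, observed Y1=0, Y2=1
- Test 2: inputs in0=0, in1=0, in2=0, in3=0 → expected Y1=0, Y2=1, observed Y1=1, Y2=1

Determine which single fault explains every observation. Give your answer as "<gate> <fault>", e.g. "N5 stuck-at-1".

Fault-free values for test 1 (in0=1, in1=1, in2=1, in3=0): N0=1, N1=0, N2=1, N3=1, N4=1, N5=1, giving Y1=1, Y2=1. Observed Y1=0, Y2=1.
Test 1: faults giving observed Y1=0, Y2=1 are {N1 stuck-at-1, N1 inverted output, N2 stuck-at-0, N2 inverted output, N3 stuck-at-0, N3 inverted output}.
Test 2 (in0=0, in1=0, in2=0, in3=0): fault-free N0=0, N1=1, N2=1, N3=0, N4=1, N5=1 → Y1=0, Y2=1; observed Y1=1, Y2=1. Eliminates N1 stuck-at-1, N1 inverted output, N2 stuck-at-0, N2 inverted output, N3 stuck-at-0.
Only N3 inverted output is consistent with every test.

N3 inverted output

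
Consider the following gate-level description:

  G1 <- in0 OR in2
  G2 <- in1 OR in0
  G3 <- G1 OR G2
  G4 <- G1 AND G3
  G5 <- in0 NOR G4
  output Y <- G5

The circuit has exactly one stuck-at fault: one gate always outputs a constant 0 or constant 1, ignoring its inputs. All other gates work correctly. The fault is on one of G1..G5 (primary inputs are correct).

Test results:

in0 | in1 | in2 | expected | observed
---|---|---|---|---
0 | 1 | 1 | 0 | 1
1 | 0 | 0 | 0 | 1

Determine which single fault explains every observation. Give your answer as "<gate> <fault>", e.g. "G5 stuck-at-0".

Fault-free values for test 1 (in0=0, in1=1, in2=1): G1=1, G2=1, G3=1, G4=1, G5=0, giving Y=0. Observed 1.
Test 1: faults giving observed 1 are {G1 stuck-at-0, G3 stuck-at-0, G4 stuck-at-0, G5 stuck-at-1}.
Test 2 (in0=1, in1=0, in2=0): fault-free G1=1, G2=1, G3=1, G4=1, G5=0 → 0; observed 1. Eliminates G1 stuck-at-0, G3 stuck-at-0, G4 stuck-at-0.
Only G5 stuck-at-1 is consistent with every test.

G5 stuck-at-1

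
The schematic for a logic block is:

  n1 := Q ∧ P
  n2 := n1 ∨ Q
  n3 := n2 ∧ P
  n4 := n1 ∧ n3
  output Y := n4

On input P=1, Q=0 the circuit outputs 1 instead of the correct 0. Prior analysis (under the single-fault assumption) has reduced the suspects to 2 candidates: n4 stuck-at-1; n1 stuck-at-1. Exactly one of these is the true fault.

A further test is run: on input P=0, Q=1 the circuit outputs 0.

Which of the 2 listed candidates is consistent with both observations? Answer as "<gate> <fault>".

n1 stuck-at-1

Evaluate each candidate on input P=0, Q=1:
  n4 stuck-at-1: n1=0, n2=1, n3=0, n4=1 [stuck-at-1] → 1 — eliminated
  n1 stuck-at-1: n1=1 [stuck-at-1], n2=1, n3=0, n4=0 → 0 — matches
Only n1 stuck-at-1 reproduces the observed 0.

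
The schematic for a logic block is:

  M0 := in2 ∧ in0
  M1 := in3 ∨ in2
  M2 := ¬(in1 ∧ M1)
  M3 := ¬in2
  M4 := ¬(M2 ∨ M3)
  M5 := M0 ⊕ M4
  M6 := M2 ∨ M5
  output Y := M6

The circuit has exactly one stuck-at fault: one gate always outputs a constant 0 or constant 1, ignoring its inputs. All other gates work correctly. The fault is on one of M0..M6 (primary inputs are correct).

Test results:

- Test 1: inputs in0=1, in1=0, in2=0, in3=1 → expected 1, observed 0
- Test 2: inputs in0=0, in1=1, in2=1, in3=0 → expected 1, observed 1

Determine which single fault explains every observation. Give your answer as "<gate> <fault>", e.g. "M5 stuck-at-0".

M2 stuck-at-0

Fault-free values for test 1 (in0=1, in1=0, in2=0, in3=1): M0=0, M1=1, M2=1, M3=1, M4=0, M5=0, M6=1, giving Y=1. Observed 0.
Test 1: faults giving observed 0 are {M2 stuck-at-0, M6 stuck-at-0}.
Test 2 (in0=0, in1=1, in2=1, in3=0): fault-free M0=0, M1=1, M2=0, M3=0, M4=1, M5=1, M6=1 → 1; observed 1. Eliminates M6 stuck-at-0.
Only M2 stuck-at-0 is consistent with every test.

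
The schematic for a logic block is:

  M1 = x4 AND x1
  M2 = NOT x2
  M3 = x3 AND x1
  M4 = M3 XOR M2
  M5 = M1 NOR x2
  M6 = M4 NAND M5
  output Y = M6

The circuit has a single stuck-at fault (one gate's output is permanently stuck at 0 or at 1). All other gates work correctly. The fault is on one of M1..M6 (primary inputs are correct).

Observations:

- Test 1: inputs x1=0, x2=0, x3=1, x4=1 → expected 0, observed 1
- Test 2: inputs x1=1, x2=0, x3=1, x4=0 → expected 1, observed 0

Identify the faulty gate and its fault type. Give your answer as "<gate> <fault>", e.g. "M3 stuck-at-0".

Fault-free values for test 1 (x1=0, x2=0, x3=1, x4=1): M1=0, M2=1, M3=0, M4=1, M5=1, M6=0, giving Y=0. Observed 1.
Test 1: faults giving observed 1 are {M1 stuck-at-1, M2 stuck-at-0, M3 stuck-at-1, M4 stuck-at-0, M5 stuck-at-0, M6 stuck-at-1}.
Test 2 (x1=1, x2=0, x3=1, x4=0): fault-free M1=0, M2=1, M3=1, M4=0, M5=1, M6=1 → 1; observed 0. Eliminates M1 stuck-at-1, M3 stuck-at-1, M4 stuck-at-0, M5 stuck-at-0, M6 stuck-at-1.
Only M2 stuck-at-0 is consistent with every test.

M2 stuck-at-0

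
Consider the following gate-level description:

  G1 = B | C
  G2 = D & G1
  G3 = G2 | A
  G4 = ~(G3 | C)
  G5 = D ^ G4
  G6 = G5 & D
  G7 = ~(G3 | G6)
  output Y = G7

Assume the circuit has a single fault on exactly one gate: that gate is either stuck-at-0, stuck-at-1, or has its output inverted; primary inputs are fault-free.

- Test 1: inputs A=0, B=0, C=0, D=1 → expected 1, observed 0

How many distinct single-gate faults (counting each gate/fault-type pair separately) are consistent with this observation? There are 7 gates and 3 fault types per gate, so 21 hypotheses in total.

Fault-free: G1=0, G2=0, G3=0, G4=1, G5=0, G6=0, G7=1 → 1. Observed 0.
  G1: stuck-at-1, inverted output ✓; others ✗
  G2: stuck-at-1, inverted output ✓; others ✗
  G3: stuck-at-1, inverted output ✓; others ✗
  G4: stuck-at-0, inverted output ✓; others ✗
  G5: stuck-at-1, inverted output ✓; others ✗
  G6: stuck-at-1, inverted output ✓; others ✗
  G7: stuck-at-0, inverted output ✓; others ✗
Consistent faults: {G1 stuck-at-1, G1 inverted output, G2 stuck-at-1, G2 inverted output, G3 stuck-at-1, G3 inverted output, G4 stuck-at-0, G4 inverted output, G5 stuck-at-1, G5 inverted output, G6 stuck-at-1, G6 inverted output, G7 stuck-at-0, G7 inverted output} — 14 in all.

14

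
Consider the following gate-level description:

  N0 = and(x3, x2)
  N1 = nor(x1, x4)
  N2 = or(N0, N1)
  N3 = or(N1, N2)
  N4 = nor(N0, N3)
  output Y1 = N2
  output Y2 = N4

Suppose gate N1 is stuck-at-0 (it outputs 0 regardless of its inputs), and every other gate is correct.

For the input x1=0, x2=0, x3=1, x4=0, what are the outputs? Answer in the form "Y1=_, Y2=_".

Y1=0, Y2=1

Propagate with N1 forced: N0=0, N1=0 [stuck-at-0], N2=0, N3=0, N4=1.
So the outputs are Y1=0, Y2=1. (Without the fault they would be Y1=1, Y2=0.)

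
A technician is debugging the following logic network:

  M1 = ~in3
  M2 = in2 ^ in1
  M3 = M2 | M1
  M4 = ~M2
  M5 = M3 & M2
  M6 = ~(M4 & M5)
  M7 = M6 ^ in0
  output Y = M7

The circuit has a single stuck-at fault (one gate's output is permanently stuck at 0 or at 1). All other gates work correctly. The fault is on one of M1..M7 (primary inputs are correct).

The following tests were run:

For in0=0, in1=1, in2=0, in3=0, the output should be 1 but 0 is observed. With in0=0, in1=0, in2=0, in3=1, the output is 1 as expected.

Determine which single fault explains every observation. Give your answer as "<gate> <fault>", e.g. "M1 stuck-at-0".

Fault-free values for test 1 (in0=0, in1=1, in2=0, in3=0): M1=1, M2=1, M3=1, M4=0, M5=1, M6=1, M7=1, giving Y=1. Observed 0.
Test 1: faults giving observed 0 are {M4 stuck-at-1, M6 stuck-at-0, M7 stuck-at-0}.
Test 2 (in0=0, in1=0, in2=0, in3=1): fault-free M1=0, M2=0, M3=0, M4=1, M5=0, M6=1, M7=1 → 1; observed 1. Eliminates M6 stuck-at-0, M7 stuck-at-0.
Only M4 stuck-at-1 is consistent with every test.

M4 stuck-at-1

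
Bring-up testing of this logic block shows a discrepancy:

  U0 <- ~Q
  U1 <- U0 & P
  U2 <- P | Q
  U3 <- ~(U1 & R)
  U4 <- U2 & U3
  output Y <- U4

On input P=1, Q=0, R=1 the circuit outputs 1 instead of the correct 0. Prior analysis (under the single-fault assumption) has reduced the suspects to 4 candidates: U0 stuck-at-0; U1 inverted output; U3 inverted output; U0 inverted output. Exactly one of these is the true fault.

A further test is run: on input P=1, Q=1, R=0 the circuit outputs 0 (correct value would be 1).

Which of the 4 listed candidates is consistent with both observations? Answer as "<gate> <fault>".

Evaluate each candidate on input P=1, Q=1, R=0:
  U0 stuck-at-0: U0=0 [stuck-at-0], U1=0, U2=1, U3=1, U4=1 → 1 — eliminated
  U1 inverted output: U0=0, U1=1 [inverted output], U2=1, U3=1, U4=1 → 1 — eliminated
  U3 inverted output: U0=0, U1=0, U2=1, U3=0 [inverted output], U4=0 → 0 — matches
  U0 inverted output: U0=1 [inverted output], U1=1, U2=1, U3=1, U4=1 → 1 — eliminated
Only U3 inverted output reproduces the observed 0.

U3 inverted output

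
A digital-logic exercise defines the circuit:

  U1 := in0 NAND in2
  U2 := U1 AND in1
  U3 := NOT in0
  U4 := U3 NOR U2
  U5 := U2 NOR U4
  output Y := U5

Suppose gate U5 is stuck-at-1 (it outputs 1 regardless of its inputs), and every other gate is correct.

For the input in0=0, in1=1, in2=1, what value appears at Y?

Propagate with U5 forced: U1=1, U2=1, U3=1, U4=0, U5=1 [stuck-at-1].
So Y = 1. (Without the fault it would be 0.)

1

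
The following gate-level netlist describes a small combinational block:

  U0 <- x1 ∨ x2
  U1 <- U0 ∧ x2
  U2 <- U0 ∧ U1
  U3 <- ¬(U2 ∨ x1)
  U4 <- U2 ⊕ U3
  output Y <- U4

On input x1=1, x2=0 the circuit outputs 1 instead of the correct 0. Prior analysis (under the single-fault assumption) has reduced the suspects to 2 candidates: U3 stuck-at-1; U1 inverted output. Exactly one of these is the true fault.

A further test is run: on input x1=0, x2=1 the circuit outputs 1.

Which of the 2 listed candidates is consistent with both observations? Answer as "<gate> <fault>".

Evaluate each candidate on input x1=0, x2=1:
  U3 stuck-at-1: U0=1, U1=1, U2=1, U3=1 [stuck-at-1], U4=0 → 0 — eliminated
  U1 inverted output: U0=1, U1=0 [inverted output], U2=0, U3=1, U4=1 → 1 — matches
Only U1 inverted output reproduces the observed 1.

U1 inverted output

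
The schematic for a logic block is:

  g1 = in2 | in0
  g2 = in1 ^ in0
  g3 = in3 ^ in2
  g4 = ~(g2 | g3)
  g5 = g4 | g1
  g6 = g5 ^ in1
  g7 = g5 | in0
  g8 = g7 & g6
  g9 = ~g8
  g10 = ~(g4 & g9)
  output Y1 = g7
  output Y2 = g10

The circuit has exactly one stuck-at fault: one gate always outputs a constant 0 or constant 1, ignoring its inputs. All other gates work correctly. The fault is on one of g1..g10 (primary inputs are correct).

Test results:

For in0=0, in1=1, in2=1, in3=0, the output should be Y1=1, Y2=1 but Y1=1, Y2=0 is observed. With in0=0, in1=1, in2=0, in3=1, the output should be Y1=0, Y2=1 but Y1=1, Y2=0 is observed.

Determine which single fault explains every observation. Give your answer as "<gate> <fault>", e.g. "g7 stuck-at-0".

g4 stuck-at-1

Fault-free values for test 1 (in0=0, in1=1, in2=1, in3=0): g1=1, g2=1, g3=1, g4=0, g5=1, g6=0, g7=1, g8=0, g9=1, g10=1, giving Y1=1, Y2=1. Observed Y1=1, Y2=0.
Test 1: faults giving observed Y1=1, Y2=0 are {g4 stuck-at-1, g10 stuck-at-0}.
Test 2 (in0=0, in1=1, in2=0, in3=1): fault-free g1=0, g2=1, g3=1, g4=0, g5=0, g6=1, g7=0, g8=0, g9=1, g10=1 → Y1=0, Y2=1; observed Y1=1, Y2=0. Eliminates g10 stuck-at-0.
Only g4 stuck-at-1 is consistent with every test.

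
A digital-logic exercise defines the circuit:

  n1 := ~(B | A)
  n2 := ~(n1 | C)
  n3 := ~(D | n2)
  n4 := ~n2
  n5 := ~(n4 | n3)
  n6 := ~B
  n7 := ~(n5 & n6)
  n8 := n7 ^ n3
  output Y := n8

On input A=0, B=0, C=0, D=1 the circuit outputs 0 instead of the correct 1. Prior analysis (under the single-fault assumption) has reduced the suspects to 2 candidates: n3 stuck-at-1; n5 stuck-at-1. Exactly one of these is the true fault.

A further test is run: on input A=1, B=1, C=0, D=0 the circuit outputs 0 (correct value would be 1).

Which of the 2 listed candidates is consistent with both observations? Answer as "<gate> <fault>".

n3 stuck-at-1

Evaluate each candidate on input A=1, B=1, C=0, D=0:
  n3 stuck-at-1: n1=0, n2=1, n3=1 [stuck-at-1], n4=0, n5=0, n6=0, n7=1, n8=0 → 0 — matches
  n5 stuck-at-1: n1=0, n2=1, n3=0, n4=0, n5=1 [stuck-at-1], n6=0, n7=1, n8=1 → 1 — eliminated
Only n3 stuck-at-1 reproduces the observed 0.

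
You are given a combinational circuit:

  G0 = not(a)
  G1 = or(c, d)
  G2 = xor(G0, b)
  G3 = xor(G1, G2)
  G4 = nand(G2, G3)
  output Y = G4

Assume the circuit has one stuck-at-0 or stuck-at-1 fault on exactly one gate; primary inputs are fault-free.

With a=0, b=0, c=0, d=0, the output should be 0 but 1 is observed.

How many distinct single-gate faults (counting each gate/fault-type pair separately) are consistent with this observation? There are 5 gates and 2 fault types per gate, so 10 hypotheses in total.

Fault-free: G0=1, G1=0, G2=1, G3=1, G4=0 → 0. Observed 1.
  G0 stuck-at-0: output 1 ✓
  G0 stuck-at-1: output 0 ✗
  G1 stuck-at-0: output 0 ✗
  G1 stuck-at-1: output 1 ✓
  G2 stuck-at-0: output 1 ✓
  G2 stuck-at-1: output 0 ✗
  G3 stuck-at-0: output 1 ✓
  G3 stuck-at-1: output 0 ✗
  G4 stuck-at-0: output 0 ✗
  G4 stuck-at-1: output 1 ✓
Consistent faults: {G0 stuck-at-0, G1 stuck-at-1, G2 stuck-at-0, G3 stuck-at-0, G4 stuck-at-1} — 5 in all.

5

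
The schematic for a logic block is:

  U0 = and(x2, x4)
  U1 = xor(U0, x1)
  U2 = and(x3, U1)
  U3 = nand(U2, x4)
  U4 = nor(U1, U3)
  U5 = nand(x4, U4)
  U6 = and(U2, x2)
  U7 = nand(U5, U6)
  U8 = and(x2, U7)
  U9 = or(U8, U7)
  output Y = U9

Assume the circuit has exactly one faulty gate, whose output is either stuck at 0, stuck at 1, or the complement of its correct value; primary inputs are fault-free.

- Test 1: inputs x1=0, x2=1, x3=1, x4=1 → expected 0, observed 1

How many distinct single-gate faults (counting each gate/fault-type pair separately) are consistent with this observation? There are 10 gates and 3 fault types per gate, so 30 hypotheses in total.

18

Fault-free: U0=1, U1=1, U2=1, U3=0, U4=0, U5=1, U6=1, U7=0, U8=0, U9=0 → 0. Observed 1.
  U0: stuck-at-0, inverted output ✓; others ✗
  U1: stuck-at-0, inverted output ✓; others ✗
  U2: stuck-at-0, inverted output ✓; others ✗
  U3: none of the 3 fault types match ✗
  U4: stuck-at-1, inverted output ✓; others ✗
  U5: stuck-at-0, inverted output ✓; others ✗
  U6: stuck-at-0, inverted output ✓; others ✗
  U7: stuck-at-1, inverted output ✓; others ✗
  U8: stuck-at-1, inverted output ✓; others ✗
  U9: stuck-at-1, inverted output ✓; others ✗
Consistent faults: {U0 stuck-at-0, U0 inverted output, U1 stuck-at-0, U1 inverted output, U2 stuck-at-0, U2 inverted output, U4 stuck-at-1, U4 inverted output, U5 stuck-at-0, U5 inverted output, U6 stuck-at-0, U6 inverted output, U7 stuck-at-1, U7 inverted output, U8 stuck-at-1, U8 inverted output, U9 stuck-at-1, U9 inverted output} — 18 in all.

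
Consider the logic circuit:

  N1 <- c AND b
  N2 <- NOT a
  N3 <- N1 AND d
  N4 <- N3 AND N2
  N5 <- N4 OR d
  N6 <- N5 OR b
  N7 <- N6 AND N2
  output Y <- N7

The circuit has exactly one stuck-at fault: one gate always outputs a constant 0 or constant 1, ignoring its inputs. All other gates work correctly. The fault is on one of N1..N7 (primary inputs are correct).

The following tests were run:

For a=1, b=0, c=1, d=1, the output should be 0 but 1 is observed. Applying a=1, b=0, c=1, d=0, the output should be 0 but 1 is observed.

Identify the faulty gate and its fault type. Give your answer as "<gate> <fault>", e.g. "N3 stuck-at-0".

Fault-free values for test 1 (a=1, b=0, c=1, d=1): N1=0, N2=0, N3=0, N4=0, N5=1, N6=1, N7=0, giving Y=0. Observed 1.
Test 1: faults giving observed 1 are {N2 stuck-at-1, N7 stuck-at-1}.
Test 2 (a=1, b=0, c=1, d=0): fault-free N1=0, N2=0, N3=0, N4=0, N5=0, N6=0, N7=0 → 0; observed 1. Eliminates N2 stuck-at-1.
Only N7 stuck-at-1 is consistent with every test.

N7 stuck-at-1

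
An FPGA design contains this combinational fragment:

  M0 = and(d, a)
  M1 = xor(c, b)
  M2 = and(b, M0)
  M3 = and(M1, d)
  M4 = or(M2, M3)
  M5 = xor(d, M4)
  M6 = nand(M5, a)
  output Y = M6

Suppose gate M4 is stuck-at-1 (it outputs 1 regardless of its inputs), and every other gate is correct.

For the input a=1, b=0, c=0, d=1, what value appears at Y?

1

Propagate with M4 forced: M0=1, M1=0, M2=0, M3=0, M4=1 [stuck-at-1], M5=0, M6=1.
So Y = 1. (Without the fault it would be 0.)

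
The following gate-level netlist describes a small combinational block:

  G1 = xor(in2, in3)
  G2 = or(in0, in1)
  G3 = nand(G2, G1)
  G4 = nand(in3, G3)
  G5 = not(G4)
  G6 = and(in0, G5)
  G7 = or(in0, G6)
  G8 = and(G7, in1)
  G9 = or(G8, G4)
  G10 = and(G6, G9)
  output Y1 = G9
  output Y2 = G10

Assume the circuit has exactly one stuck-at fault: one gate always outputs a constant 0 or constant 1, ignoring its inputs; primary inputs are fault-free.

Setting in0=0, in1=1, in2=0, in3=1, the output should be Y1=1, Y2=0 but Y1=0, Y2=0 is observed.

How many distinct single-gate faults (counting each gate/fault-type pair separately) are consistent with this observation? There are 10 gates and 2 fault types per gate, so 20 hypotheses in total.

5

Fault-free: G1=1, G2=1, G3=0, G4=1, G5=0, G6=0, G7=0, G8=0, G9=1, G10=0 → Y1=1, Y2=0. Observed Y1=0, Y2=0.
  G1: stuck-at-0 ✓; others ✗
  G2: stuck-at-0 ✓; others ✗
  G3: stuck-at-1 ✓; others ✗
  G4: stuck-at-0 ✓; others ✗
  G5: none of the 2 fault types match ✗
  G6: none of the 2 fault types match ✗
  G7: none of the 2 fault types match ✗
  G8: none of the 2 fault types match ✗
  G9: stuck-at-0 ✓; others ✗
  G10: none of the 2 fault types match ✗
Consistent faults: {G1 stuck-at-0, G2 stuck-at-0, G3 stuck-at-1, G4 stuck-at-0, G9 stuck-at-0} — 5 in all.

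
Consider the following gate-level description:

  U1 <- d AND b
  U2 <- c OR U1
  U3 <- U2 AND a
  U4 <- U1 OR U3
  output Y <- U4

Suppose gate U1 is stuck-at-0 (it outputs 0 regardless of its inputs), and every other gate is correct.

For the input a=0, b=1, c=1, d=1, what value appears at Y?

Propagate with U1 forced: U1=0 [stuck-at-0], U2=1, U3=0, U4=0.
So Y = 0. (Without the fault it would be 1.)

0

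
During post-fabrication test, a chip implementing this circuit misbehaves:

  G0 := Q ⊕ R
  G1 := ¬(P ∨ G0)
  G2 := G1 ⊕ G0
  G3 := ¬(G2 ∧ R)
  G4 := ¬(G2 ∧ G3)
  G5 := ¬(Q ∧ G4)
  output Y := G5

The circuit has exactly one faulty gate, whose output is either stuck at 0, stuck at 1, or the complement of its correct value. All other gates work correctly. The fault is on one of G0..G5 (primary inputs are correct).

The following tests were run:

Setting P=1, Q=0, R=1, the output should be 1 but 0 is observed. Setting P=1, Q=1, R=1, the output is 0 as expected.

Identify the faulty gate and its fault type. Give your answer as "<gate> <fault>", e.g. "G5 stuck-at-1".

G5 stuck-at-0

Fault-free values for test 1 (P=1, Q=0, R=1): G0=1, G1=0, G2=1, G3=0, G4=1, G5=1, giving Y=1. Observed 0.
Test 1: faults giving observed 0 are {G5 stuck-at-0, G5 inverted output}.
Test 2 (P=1, Q=1, R=1): fault-free G0=0, G1=0, G2=0, G3=1, G4=1, G5=0 → 0; observed 0. Eliminates G5 inverted output.
Only G5 stuck-at-0 is consistent with every test.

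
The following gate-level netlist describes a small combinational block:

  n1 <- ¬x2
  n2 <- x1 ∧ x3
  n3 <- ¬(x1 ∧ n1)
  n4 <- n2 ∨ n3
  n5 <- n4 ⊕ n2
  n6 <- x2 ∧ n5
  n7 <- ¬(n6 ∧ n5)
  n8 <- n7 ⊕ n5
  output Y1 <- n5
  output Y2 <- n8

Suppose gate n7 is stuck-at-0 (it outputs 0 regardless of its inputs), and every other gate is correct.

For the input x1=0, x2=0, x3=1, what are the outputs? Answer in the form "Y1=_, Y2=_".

Propagate with n7 forced: n1=1, n2=0, n3=1, n4=1, n5=1, n6=0, n7=0 [stuck-at-0], n8=1.
So the outputs are Y1=1, Y2=1. (Without the fault they would be Y1=1, Y2=0.)

Y1=1, Y2=1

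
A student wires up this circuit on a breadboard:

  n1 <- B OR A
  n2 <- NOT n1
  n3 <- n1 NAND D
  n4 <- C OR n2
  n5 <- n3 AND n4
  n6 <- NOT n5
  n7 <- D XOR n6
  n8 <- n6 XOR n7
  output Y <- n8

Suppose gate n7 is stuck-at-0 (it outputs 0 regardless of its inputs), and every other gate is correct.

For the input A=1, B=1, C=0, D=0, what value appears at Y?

1

Propagate with n7 forced: n1=1, n2=0, n3=1, n4=0, n5=0, n6=1, n7=0 [stuck-at-0], n8=1.
So Y = 1. (Without the fault it would be 0.)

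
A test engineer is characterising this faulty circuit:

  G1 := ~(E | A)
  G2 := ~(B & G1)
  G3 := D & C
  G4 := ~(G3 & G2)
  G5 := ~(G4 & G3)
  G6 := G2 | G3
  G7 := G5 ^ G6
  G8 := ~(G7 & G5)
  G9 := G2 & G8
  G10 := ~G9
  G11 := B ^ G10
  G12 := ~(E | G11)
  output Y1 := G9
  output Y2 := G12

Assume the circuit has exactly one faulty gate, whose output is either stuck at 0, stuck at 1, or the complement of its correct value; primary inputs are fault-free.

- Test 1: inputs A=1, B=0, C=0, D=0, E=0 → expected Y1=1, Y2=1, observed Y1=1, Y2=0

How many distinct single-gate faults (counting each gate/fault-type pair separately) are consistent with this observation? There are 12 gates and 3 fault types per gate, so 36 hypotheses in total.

Fault-free: G1=0, G2=1, G3=0, G4=1, G5=1, G6=1, G7=0, G8=1, G9=1, G10=0, G11=0, G12=1 → Y1=1, Y2=1. Observed Y1=1, Y2=0.
  G1: none of the 3 fault types match ✗
  G2: none of the 3 fault types match ✗
  G3: none of the 3 fault types match ✗
  G4: none of the 3 fault types match ✗
  G5: none of the 3 fault types match ✗
  G6: none of the 3 fault types match ✗
  G7: none of the 3 fault types match ✗
  G8: none of the 3 fault types match ✗
  G9: none of the 3 fault types match ✗
  G10: stuck-at-1, inverted output ✓; others ✗
  G11: stuck-at-1, inverted output ✓; others ✗
  G12: stuck-at-0, inverted output ✓; others ✗
Consistent faults: {G10 stuck-at-1, G10 inverted output, G11 stuck-at-1, G11 inverted output, G12 stuck-at-0, G12 inverted output} — 6 in all.

6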